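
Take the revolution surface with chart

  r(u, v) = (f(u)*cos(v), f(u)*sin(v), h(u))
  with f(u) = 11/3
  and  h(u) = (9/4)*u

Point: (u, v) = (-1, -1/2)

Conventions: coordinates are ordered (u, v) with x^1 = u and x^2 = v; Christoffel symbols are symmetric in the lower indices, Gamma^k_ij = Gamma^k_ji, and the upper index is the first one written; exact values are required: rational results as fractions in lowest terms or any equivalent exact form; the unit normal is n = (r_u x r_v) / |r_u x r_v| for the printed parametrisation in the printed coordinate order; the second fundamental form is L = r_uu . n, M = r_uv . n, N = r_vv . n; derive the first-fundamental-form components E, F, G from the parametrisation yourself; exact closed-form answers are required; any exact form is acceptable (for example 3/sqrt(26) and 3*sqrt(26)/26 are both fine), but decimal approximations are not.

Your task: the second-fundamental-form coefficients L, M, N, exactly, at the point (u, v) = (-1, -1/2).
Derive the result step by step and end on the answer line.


f = 11/3, f' = 0, f'' = 0, h' = 9/4, h'' = 0
E = 81/16, F = 0, G = 121/9; answer radicand W^2 = 81/16
unnormalised second-form numerators: l = 0, m = 0, n = 33/4; L = l/sqrt(81/16), and similarly M = m/sqrt(W^2), N = n/sqrt(W^2)

Answer: L = 0, M = 0, N = 11/3


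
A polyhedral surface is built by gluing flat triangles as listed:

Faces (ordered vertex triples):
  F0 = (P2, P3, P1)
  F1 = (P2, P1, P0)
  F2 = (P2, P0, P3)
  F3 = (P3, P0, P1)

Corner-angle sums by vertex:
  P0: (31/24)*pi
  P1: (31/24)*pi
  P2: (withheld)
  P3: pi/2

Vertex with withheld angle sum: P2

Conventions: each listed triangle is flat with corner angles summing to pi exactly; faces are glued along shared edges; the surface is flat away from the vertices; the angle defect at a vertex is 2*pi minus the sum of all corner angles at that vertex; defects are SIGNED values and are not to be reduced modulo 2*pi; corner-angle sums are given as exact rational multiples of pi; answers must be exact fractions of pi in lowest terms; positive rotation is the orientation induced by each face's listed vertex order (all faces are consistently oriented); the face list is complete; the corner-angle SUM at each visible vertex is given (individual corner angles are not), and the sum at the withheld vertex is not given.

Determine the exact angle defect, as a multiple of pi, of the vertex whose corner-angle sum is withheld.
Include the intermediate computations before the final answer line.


V = 4, E = 6, F = 4; chi = V - E + F = 2
Gauss-Bonnet: total defect = 2*pi*chi = 4*pi; visible defects sum to (35/12)*pi

Answer: defect(P2) = (13/12)*pi


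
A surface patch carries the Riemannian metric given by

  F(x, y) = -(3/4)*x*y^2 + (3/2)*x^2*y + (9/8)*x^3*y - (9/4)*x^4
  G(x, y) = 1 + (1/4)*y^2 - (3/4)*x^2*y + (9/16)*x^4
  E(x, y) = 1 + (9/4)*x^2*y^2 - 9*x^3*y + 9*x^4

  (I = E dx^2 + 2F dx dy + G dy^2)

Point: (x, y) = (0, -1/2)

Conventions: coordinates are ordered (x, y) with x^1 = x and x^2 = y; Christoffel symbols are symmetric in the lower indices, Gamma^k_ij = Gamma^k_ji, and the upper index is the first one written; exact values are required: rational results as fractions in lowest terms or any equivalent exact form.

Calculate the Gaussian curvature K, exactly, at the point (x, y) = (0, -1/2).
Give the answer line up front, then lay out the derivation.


Answer: K = 96/289

E = 1, F = 0, G = 17/16, EG - F^2 = 17/16 at the point
E_x = 0, E_y = 0, F_x = -3/16, F_y = 0, G_x = 0, G_y = -1/4
E_yy = 0, F_xy = 3/4, G_xx = 3/4
K follows from Brioschi's formula, (det M1 - det M2)/(EG - F^2)^2.
M1 = [[-E_yy/2 + F_xy - G_xx/2, E_x/2, F_x - E_y/2], [F_y - G_x/2, E, F], [G_y/2, F, G]] = [[3/8, 0, -3/16], [0, 1, 0], [-1/8, 0, 17/16]]; det M1 = 3/8
M2 = [[0, E_y/2, G_x/2], [E_y/2, E, F], [G_x/2, F, G]] = [[0, 0, 0], [0, 1, 0], [0, 0, 17/16]]; det M2 = 0
det M1 - det M2 = 3/8; K = 3/8 / (17/16)^2 = 96/289


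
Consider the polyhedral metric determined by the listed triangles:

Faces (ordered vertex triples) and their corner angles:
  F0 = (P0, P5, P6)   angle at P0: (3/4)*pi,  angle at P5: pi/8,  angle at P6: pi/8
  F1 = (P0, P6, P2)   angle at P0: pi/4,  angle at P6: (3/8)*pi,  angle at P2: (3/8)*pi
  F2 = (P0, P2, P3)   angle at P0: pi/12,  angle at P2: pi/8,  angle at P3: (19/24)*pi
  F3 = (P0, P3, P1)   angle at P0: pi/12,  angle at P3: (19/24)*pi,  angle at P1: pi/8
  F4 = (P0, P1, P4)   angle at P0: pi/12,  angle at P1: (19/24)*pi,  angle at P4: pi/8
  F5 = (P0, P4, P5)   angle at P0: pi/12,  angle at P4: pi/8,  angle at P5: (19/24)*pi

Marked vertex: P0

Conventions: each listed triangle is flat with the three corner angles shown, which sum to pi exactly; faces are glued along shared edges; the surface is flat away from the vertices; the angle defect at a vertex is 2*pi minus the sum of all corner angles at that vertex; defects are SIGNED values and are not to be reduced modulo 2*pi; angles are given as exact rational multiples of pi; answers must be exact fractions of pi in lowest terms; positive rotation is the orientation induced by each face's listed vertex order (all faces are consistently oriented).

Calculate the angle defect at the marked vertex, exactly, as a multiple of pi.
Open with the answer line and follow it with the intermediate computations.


Answer: defect(P0) = (2/3)*pi

Sum of corner angles at P0: (4/3)*pi
defect = 2*pi - (4/3)*pi


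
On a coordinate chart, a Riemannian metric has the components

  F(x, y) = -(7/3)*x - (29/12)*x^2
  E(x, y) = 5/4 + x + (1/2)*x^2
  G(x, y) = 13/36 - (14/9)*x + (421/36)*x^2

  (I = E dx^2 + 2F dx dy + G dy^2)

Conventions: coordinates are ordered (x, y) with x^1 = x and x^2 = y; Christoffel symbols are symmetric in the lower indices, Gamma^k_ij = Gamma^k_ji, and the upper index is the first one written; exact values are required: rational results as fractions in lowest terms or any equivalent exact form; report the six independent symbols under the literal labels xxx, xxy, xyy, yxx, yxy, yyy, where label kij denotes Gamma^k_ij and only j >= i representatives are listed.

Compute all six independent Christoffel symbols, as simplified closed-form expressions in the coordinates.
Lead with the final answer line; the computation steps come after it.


Answer: Gamma_xxx = (-840*x^3 - 1706*x^2 - 870*x + 26)/(x^4 - 52*x^3 + 1123*x^2 - 228*x + 65), Gamma_xxy = (12209*x^3 + 10976*x^2 - 784*x)/(3*x^4 - 156*x^3 + 3369*x^2 - 684*x + 195), Gamma_xyy = (-177241*x^3 + 35364*x^2 - 7041*x + 364)/(9*x^4 - 468*x^3 + 10107*x^2 - 2052*x + 585), Gamma_yxx = (-174*x^3 - 522*x^2 - 1038*x - 420)/(x^4 - 52*x^3 + 1123*x^2 - 228*x + 65), Gamma_yxy = (842*x^3 + 1628*x^2 + 1993*x - 140)/(x^4 - 52*x^3 + 1123*x^2 - 228*x + 65), Gamma_yyy = (-12209*x^3 - 10976*x^2 + 784*x)/(3*x^4 - 156*x^3 + 3369*x^2 - 684*x + 195)

E = 5/4 + x + (1/2)*x^2; F = -(7/3)*x - (29/12)*x^2; G = 13/36 - (14/9)*x + (421/36)*x^2
Gamma^k_ij = (1/2) g^{kl} (d_i g_jl + d_j g_il - d_l g_ij), with g^inv = (1/(EG-F^2)) [[G, -F], [-F, E]]
first partials: E_x = 1 + x, E_y = 0, F_x = -7/3 - (29/6)*x, F_y = 0, G_x = -14/9 + (421/18)*x, G_y = 0
D = EG - F^2 = 65/144 - (19/12)*x + (1123/144)*x^2 - (13/36)*x^3 + (1/144)*x^4
expanded: Gamma^x_xx = (G E_x - 2F F_x + F E_y)/(2D), Gamma^x_xy = (G E_y - F G_x)/(2D), Gamma^x_yy = (2G F_y - G G_x - F G_y)/(2D), Gamma^y_xx = (2E F_x - E E_y - F E_x)/(2D), Gamma^y_xy = (E G_x - F E_y)/(2D), Gamma^y_yy = (E G_y - 2F F_y + F G_x)/(2D); substitute and cancel common factors


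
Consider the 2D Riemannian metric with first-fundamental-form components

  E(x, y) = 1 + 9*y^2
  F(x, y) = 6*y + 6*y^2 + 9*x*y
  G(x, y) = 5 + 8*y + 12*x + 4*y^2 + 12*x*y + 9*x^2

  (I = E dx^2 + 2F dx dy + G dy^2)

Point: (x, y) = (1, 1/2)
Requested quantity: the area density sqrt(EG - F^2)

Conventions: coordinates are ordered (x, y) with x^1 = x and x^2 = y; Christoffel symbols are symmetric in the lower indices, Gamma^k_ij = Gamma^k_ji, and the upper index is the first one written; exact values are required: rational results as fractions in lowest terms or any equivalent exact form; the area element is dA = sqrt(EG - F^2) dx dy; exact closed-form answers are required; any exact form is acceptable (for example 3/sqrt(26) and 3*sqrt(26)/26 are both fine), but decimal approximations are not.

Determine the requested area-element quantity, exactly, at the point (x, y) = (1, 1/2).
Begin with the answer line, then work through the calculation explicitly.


Answer: sqrt(EG - F^2) = sqrt(157)/2

E = 13/4, F = 9, G = 37; EG - F^2 = 157/4


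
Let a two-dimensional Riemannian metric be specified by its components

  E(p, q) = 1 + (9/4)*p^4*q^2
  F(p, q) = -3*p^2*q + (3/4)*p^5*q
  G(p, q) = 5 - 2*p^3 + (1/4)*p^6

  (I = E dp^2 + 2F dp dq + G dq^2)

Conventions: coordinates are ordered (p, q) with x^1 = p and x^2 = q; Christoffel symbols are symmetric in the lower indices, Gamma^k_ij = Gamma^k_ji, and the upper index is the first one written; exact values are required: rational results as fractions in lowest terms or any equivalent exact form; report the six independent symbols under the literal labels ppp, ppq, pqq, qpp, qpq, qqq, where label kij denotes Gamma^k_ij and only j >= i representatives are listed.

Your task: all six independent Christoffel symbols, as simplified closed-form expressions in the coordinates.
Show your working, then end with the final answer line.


E = 1 + (9/4)*p^4*q^2; F = -3*p^2*q + (3/4)*p^5*q; G = 5 - 2*p^3 + (1/4)*p^6
Gamma^k_ij = (1/2) g^{kl} (d_i g_jl + d_j g_il - d_l g_ij), with g^inv = (1/(EG-F^2)) [[G, -F], [-F, E]]
first partials: E_p = 9*p^3*q^2, E_q = (9/2)*p^4*q, F_p = -6*p*q + (15/4)*p^4*q, F_q = -3*p^2 + (3/4)*p^5, G_p = -6*p^2 + (3/2)*p^5, G_q = 0
D = EG - F^2 = 5 - 2*p^3 + (9/4)*p^4*q^2 + (1/4)*p^6
expanded: Gamma^p_pp = (G E_p - 2F F_p + F E_q)/(2D), Gamma^p_pq = (G E_q - F G_p)/(2D), Gamma^p_qq = (2G F_q - G G_p - F G_q)/(2D), Gamma^q_pp = (2E F_p - E E_q - F E_p)/(2D), Gamma^q_pq = (E G_p - F E_q)/(2D), Gamma^q_qq = (E G_q - 2F F_q + F G_p)/(2D); substitute and cancel common factors

Answer: Gamma_ppp = 18*p^3*q^2/(p^6 + 9*p^4*q^2 - 8*p^3 + 20), Gamma_ppq = 9*p^4*q/(p^6 + 9*p^4*q^2 - 8*p^3 + 20), Gamma_pqq = 0, Gamma_qpp = (6*p^4*q - 24*p*q)/(p^6 + 9*p^4*q^2 - 8*p^3 + 20), Gamma_qpq = (3*p^5 - 12*p^2)/(p^6 + 9*p^4*q^2 - 8*p^3 + 20), Gamma_qqq = 0


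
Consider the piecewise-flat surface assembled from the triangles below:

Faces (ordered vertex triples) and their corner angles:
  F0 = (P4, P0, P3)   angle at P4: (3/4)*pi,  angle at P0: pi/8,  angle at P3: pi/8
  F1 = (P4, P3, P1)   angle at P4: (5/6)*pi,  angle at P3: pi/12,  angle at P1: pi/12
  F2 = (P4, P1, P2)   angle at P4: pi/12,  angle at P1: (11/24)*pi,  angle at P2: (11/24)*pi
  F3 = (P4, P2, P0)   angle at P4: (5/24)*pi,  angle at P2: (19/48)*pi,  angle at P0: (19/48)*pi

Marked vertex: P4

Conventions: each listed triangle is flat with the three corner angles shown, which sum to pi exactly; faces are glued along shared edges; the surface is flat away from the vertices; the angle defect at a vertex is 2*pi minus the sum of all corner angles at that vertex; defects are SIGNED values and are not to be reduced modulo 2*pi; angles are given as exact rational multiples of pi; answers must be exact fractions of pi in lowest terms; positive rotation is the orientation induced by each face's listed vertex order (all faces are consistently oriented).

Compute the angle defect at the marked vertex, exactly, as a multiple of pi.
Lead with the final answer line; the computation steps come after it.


Answer: defect(P4) = pi/8

Sum of corner angles at P4: (15/8)*pi
defect = 2*pi - (15/8)*pi


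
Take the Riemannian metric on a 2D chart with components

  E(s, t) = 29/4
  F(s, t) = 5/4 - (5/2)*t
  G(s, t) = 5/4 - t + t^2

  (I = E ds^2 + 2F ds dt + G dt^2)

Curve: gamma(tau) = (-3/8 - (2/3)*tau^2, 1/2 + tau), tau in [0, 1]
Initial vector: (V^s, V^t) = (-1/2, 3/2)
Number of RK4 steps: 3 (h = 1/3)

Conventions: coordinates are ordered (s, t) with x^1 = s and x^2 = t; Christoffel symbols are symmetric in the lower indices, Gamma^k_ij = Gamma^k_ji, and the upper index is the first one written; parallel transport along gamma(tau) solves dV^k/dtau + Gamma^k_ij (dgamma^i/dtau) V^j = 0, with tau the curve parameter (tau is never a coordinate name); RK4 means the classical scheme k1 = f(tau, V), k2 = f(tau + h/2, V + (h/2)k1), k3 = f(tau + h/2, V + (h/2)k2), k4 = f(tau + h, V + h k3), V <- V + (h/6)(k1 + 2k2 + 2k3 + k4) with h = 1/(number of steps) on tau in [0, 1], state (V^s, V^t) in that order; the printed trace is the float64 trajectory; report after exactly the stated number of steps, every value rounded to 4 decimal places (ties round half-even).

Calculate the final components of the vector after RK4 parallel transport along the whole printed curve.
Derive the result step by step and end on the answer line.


gamma'(tau) = (-(4/3)*tau, 1); f(tau, V)^k = -Gamma^k_ij(gamma(tau)) gamma'^i(tau) V^j; h = 1/3; intermediate values shown to 6 dp
curve data and Christoffel symbols at the stage parameters:
  tau = 0.000000: gamma = (-0.375000, 0.500000), gamma' = (0.000000, 1.000000); Gamma_sss = 0.000000, Gamma_sst = 0.000000, Gamma_stt = -0.344828, Gamma_tss = 0.000000, Gamma_tst = 0.000000, Gamma_ttt = 0.000000
  tau = 0.166667: gamma = (-0.393519, 0.666667), gamma' = (-0.222222, 1.000000); Gamma_sss = 0.000000, Gamma_sst = 0.000000, Gamma_stt = -0.343511, Gamma_tss = 0.000000, Gamma_tst = 0.000000, Gamma_ttt = 0.022901
  tau = 0.333333: gamma = (-0.449074, 0.833333), gamma' = (-0.444444, 1.000000); Gamma_sss = 0.000000, Gamma_sst = 0.000000, Gamma_stt = -0.339623, Gamma_tss = 0.000000, Gamma_tst = 0.000000, Gamma_ttt = 0.045283
  tau = 0.500000: gamma = (-0.541667, 1.000000), gamma' = (-0.666667, 1.000000); Gamma_sss = 0.000000, Gamma_sst = 0.000000, Gamma_stt = -0.333333, Gamma_tss = 0.000000, Gamma_tst = 0.000000, Gamma_ttt = 0.066667
  tau = 0.666667: gamma = (-0.671296, 1.166667), gamma' = (-0.888889, 1.000000); Gamma_sss = 0.000000, Gamma_sst = 0.000000, Gamma_stt = -0.324910, Gamma_tss = 0.000000, Gamma_tst = 0.000000, Gamma_ttt = 0.086643
  tau = 0.833333: gamma = (-0.837963, 1.333333), gamma' = (-1.111111, 1.000000); Gamma_sss = 0.000000, Gamma_sst = 0.000000, Gamma_stt = -0.314685, Gamma_tss = 0.000000, Gamma_tst = 0.000000, Gamma_ttt = 0.104895
  tau = 1.000000: gamma = (-1.041667, 1.500000), gamma' = (-1.333333, 1.000000); Gamma_sss = 0.000000, Gamma_sst = 0.000000, Gamma_stt = -0.303030, Gamma_tss = 0.000000, Gamma_tst = 0.000000, Gamma_ttt = 0.121212
step 0: V^s = -0.5000, V^t = 1.5000
step 1: k1 = (0.517241, 0.000000), k2 = (0.515267, -0.034351), k3 = (0.513301, -0.034220), k4 = (0.505560, -0.067408); V <- V + (h/6)(k1 + 2k2 + 2k3 + k4): V^s = -0.3289, V^t = 1.4886
step 2: k1 = (0.505575, -0.067410), k2 = (0.492467, -0.098493), k3 = (0.490740, -0.098148), k4 = (0.473043, -0.126145); V <- V + (h/6)(k1 + 2k2 + 2k3 + k4): V^s = -0.1653, V^t = 1.4560
step 3: k1 = (0.473080, -0.126155), k2 = (0.451576, -0.150525), k3 = (0.450298, -0.150099), k4 = (0.426061, -0.170424); V <- V + (h/6)(k1 + 2k2 + 2k3 + k4): V^s = -0.0151, V^t = 1.4062

Answer: V^s = -0.0151, V^t = 1.4062


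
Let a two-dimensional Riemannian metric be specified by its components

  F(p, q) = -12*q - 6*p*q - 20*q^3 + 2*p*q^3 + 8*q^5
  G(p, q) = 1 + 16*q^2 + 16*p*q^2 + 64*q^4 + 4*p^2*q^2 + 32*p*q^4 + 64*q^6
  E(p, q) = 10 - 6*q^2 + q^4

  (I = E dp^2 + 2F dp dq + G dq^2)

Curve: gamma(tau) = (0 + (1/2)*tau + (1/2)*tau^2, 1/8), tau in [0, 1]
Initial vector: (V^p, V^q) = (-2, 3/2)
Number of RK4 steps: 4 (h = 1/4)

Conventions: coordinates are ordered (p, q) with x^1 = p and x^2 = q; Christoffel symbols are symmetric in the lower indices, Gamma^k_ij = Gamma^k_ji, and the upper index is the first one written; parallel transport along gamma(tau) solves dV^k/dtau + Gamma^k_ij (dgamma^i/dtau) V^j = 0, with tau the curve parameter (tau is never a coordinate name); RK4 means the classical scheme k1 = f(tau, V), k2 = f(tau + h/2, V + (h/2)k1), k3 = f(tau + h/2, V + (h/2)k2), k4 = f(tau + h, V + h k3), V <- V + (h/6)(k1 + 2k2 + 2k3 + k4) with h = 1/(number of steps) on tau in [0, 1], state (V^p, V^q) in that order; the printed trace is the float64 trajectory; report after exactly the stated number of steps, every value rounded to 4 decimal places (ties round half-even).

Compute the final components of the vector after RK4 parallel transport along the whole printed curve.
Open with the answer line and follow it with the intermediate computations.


Answer: V^p = -1.8924, V^q = 1.4769

gamma'(tau) = (1/2 + tau, 0); f(tau, V)^k = -Gamma^k_ij(gamma(tau)) gamma'^i(tau) V^j; h = 1/4; intermediate values shown to 6 dp
curve data and Christoffel symbols at the stage parameters:
  tau = 0.000000: gamma = (0.000000, 0.125000), gamma' = (0.500000, 0.000000); Gamma_ppp = 0.000000, Gamma_ppq = -0.073345, Gamma_pqq = -1.283541, Gamma_qpp = 0.000000, Gamma_qpq = 0.012672, Gamma_qqq = 0.221764
  tau = 0.125000: gamma = (0.070312, 0.125000), gamma' = (0.625000, 0.000000); Gamma_ppp = 0.000000, Gamma_ppq = -0.073212, Gamma_pqq = -1.322400, Gamma_qpp = 0.000000, Gamma_qpq = 0.013081, Gamma_qqq = 0.236267
  tau = 0.250000: gamma = (0.156250, 0.125000), gamma' = (0.750000, 0.000000); Gamma_ppp = 0.000000, Gamma_ppq = -0.073045, Gamma_pqq = -1.369593, Gamma_qpp = 0.000000, Gamma_qpq = 0.013576, Gamma_qqq = 0.254558
  tau = 0.375000: gamma = (0.257812, 0.125000), gamma' = (0.875000, 0.000000); Gamma_ppp = 0.000000, Gamma_ppq = -0.072839, Gamma_pqq = -1.424922, Gamma_qpp = 0.000000, Gamma_qpq = 0.014158, Gamma_qqq = 0.276965
  tau = 0.500000: gamma = (0.375000, 0.125000), gamma' = (1.000000, 0.000000); Gamma_ppp = 0.000000, Gamma_ppq = -0.072593, Gamma_pqq = -1.488147, Gamma_qpp = 0.000000, Gamma_qpq = 0.014823, Gamma_qqq = 0.303862
  tau = 0.625000: gamma = (0.507812, 0.125000), gamma' = (1.125000, 0.000000); Gamma_ppp = 0.000000, Gamma_ppq = -0.072300, Gamma_pqq = -1.558971, Gamma_qpp = 0.000000, Gamma_qpq = 0.015567, Gamma_qqq = 0.335668
  tau = 0.750000: gamma = (0.656250, 0.125000), gamma' = (1.250000, 0.000000); Gamma_ppp = 0.000000, Gamma_ppq = -0.071958, Gamma_pqq = -1.637043, Gamma_qpp = 0.000000, Gamma_qpq = 0.016388, Gamma_qqq = 0.372834
  tau = 0.875000: gamma = (0.820312, 0.125000), gamma' = (1.375000, 0.000000); Gamma_ppp = 0.000000, Gamma_ppq = -0.071562, Gamma_pqq = -1.721949, Gamma_qpp = 0.000000, Gamma_qpq = 0.017282, Gamma_qqq = 0.415837
  tau = 1.000000: gamma = (1.000000, 0.125000), gamma' = (1.500000, 0.000000); Gamma_ppp = 0.000000, Gamma_ppq = -0.071106, Gamma_pqq = -1.813207, Gamma_qpp = 0.000000, Gamma_qpq = 0.018242, Gamma_qqq = 0.465168
step 0: V^p = -2.0000, V^q = 1.5000
step 1: k1 = (0.055009, -0.009504), k2 = (0.068582, -0.012253), k3 = (0.068567, -0.012250), k4 = (0.082008, -0.015242); V <- V + (h/6)(k1 + 2k2 + 2k3 + k4): V^p = -1.9829, V^q = 1.4969
step 2: k1 = (0.082007, -0.015242), k2 = (0.095285, -0.018521), k3 = (0.095258, -0.018516), k4 = (0.108330, -0.022120); V <- V + (h/6)(k1 + 2k2 + 2k3 + k4): V^p = -1.9591, V^q = 1.4923
step 3: k1 = (0.108329, -0.022119), k2 = (0.121154, -0.026086), k3 = (0.121114, -0.026077), k4 = (0.133641, -0.030436); V <- V + (h/6)(k1 + 2k2 + 2k3 + k4): V^p = -1.9288, V^q = 1.4857
step 4: k1 = (0.133639, -0.030436), k2 = (0.145819, -0.035214), k3 = (0.145760, -0.035200), k4 = (0.157530, -0.040413); V <- V + (h/6)(k1 + 2k2 + 2k3 + k4): V^p = -1.8924, V^q = 1.4769


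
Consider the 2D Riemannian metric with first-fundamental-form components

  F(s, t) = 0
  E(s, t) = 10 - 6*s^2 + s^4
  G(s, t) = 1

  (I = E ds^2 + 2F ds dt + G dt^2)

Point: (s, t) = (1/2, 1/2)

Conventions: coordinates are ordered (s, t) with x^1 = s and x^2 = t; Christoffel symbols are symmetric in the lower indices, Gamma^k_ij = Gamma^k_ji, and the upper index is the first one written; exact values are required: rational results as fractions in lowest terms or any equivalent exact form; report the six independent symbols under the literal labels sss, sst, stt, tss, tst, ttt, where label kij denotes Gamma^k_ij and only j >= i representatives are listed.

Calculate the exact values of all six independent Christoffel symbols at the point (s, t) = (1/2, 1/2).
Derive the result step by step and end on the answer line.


E = 137/16, F = 0, G = 1 at the point
E_s = -11/2, E_t = 0, F_s = 0, F_t = 0, G_s = 0, G_t = 0
EG - F^2 = 137/16;  g^inv = (16/137) * [[1, 0], [0, 137/16]]
first-kind symbols [ij,l] = (1/2)(d_i g_jl + d_j g_il - d_l g_ij): [ss,s] = E_s/2 = -11/4, [ss,t] = F_s - E_t/2 = 0, [st,s] = E_t/2 = 0, [st,t] = G_s/2 = 0, [tt,s] = F_t - G_s/2 = 0, [tt,t] = G_t/2 = 0
Gamma^s_ij = (G*[ij,s] - F*[ij,t])/(EG - F^2), Gamma^t_ij = (E*[ij,t] - F*[ij,s])/(EG - F^2)

Answer: Gamma_sss = -44/137, Gamma_sst = 0, Gamma_stt = 0, Gamma_tss = 0, Gamma_tst = 0, Gamma_ttt = 0


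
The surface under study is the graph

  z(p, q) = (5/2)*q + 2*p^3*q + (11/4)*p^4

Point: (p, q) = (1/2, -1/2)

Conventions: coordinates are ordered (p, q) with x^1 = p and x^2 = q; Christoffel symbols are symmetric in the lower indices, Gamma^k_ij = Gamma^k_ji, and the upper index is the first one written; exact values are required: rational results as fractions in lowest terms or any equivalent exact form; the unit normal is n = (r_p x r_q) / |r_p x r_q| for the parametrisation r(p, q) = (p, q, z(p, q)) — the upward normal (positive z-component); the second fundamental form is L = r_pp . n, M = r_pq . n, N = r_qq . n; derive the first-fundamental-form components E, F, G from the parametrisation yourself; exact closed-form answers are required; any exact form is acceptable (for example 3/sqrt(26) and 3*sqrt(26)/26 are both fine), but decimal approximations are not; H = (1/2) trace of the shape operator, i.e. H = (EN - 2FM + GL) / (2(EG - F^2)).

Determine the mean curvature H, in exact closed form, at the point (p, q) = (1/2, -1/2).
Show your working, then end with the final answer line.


z_p = 5/8, z_q = 11/4, z_pp = 21/4, z_pq = 3/2, z_qq = 0
E = 89/64, F = 55/32, G = 137/16; answer radicand W^2 = 573/64
unnormalised second-form numerators: l = 21/4, m = 3/2, n = 0; L = l/sqrt(573/64), and similarly M = m/sqrt(W^2), N = n/sqrt(W^2)
H = (E*n - 2*F*m + G*l) / (2*(EG - F^2)*sqrt(W^2)); E*n - 2*F*m + G*l = 2547/64, EG - F^2 = 573/64, so H = (849/382)/sqrt(573/64)

Answer: H = 1132*sqrt(573)/36481


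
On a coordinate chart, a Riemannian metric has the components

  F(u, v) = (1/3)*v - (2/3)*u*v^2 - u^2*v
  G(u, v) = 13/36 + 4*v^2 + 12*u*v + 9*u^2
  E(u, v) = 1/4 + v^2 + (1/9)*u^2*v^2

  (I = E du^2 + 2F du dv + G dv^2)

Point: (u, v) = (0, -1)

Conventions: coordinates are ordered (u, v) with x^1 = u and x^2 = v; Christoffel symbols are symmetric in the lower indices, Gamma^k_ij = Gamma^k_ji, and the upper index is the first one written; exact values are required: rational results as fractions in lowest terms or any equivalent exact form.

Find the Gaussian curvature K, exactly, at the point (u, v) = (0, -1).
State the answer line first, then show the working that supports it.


Answer: K = 166752/591361

E = 5/4, F = -1/3, G = 157/36, EG - F^2 = 769/144 at the point
E_u = 0, E_v = -2, F_u = -2/3, F_v = 1/3, G_u = -12, G_v = -8
E_vv = 2, F_uv = 4/3, G_uu = 18
The intrinsic route: Brioschi's K = (det M1 - det M2)/(EG - F^2)^2.
M1 = [[-E_vv/2 + F_uv - G_uu/2, E_u/2, F_u - E_v/2], [F_v - G_u/2, E, F], [G_v/2, F, G]] = [[-26/3, 0, 1/3], [19/3, 5/4, -1/3], [-4, -1/3, 157/36]]; det M1 = -3263/72
M2 = [[0, E_v/2, G_u/2], [E_v/2, E, F], [G_u/2, F, G]] = [[0, -1, -6], [-1, 5/4, -1/3], [-6, -1/3, 157/36]]; det M2 = -1921/36
det M1 - det M2 = 193/24; K = 193/24 / (769/144)^2 = 166752/591361


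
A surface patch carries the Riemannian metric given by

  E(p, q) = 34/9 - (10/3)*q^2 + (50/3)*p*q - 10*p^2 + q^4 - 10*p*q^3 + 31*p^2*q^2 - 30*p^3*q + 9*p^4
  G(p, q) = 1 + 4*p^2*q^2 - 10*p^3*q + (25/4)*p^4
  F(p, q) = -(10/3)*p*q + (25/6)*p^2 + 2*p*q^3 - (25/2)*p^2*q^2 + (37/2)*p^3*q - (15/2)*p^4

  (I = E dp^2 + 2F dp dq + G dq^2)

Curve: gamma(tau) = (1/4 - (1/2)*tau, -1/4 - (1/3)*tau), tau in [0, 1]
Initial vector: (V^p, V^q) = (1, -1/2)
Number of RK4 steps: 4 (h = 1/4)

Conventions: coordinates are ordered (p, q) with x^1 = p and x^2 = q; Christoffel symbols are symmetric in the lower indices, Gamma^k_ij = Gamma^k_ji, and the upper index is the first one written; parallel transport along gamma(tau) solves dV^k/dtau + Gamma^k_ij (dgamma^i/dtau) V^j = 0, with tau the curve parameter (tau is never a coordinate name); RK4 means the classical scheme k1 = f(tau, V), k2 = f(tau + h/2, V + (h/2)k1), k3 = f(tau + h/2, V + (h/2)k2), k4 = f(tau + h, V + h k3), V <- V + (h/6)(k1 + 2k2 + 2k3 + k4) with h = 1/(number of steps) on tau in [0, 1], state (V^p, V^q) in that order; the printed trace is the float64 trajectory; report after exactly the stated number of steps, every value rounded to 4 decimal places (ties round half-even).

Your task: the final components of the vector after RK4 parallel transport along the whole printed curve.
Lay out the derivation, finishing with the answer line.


gamma'(tau) = (-1/2, -1/3); f(tau, V)^k = -Gamma^k_ij(gamma(tau)) gamma'^i(tau) V^j; h = 1/4; intermediate values shown to 6 dp
curve data and Christoffel symbols at the stage parameters:
  tau = 0.000000: gamma = (0.250000, -0.250000), gamma' = (-0.500000, -0.333333); Gamma_ppp = -1.321184, Gamma_ppq = 0.840754, Gamma_pqq = -0.240215, Gamma_qpp = -0.336528, Gamma_qpq = 0.214154, Gamma_qqq = -0.061187
  tau = 0.125000: gamma = (0.187500, -0.291667), gamma' = (-0.500000, -0.333333); Gamma_ppp = -1.250092, Gamma_ppq = 0.735941, Gamma_pqq = -0.181465, Gamma_qpp = -0.205040, Gamma_qpq = 0.120709, Gamma_qqq = -0.029764
  tau = 0.250000: gamma = (0.125000, -0.333333), gamma' = (-0.500000, -0.333333); Gamma_ppp = -1.161360, Gamma_ppq = 0.620727, Gamma_pqq = -0.120141, Gamma_qpp = -0.109314, Gamma_qpq = 0.058426, Gamma_qqq = -0.011308
  tau = 0.375000: gamma = (0.062500, -0.375000), gamma' = (-0.500000, -0.333333); Gamma_ppp = -1.063738, Gamma_ppq = 0.502321, Gamma_pqq = -0.059097, Gamma_qpp = -0.043125, Gamma_qpq = 0.020364, Gamma_qqq = -0.002396
  tau = 0.500000: gamma = (0.000000, -0.416667), gamma' = (-0.500000, -0.333333); Gamma_ppp = -0.963247, Gamma_ppq = 0.385299, Gamma_pqq = 0.000000, Gamma_qpp = 0.000000, Gamma_qpq = 0.000000, Gamma_qqq = 0.000000
  tau = 0.625000: gamma = (-0.062500, -0.458333), gamma' = (-0.500000, -0.333333); Gamma_ppp = -0.863671, Gamma_ppq = 0.272244, Gamma_pqq = 0.056326, Gamma_qpp = 0.025846, Gamma_qpq = -0.008147, Gamma_qqq = -0.001686
  tau = 0.750000: gamma = (-0.125000, -0.500000), gamma' = (-0.500000, -0.333333); Gamma_ppp = -0.767171, Gamma_ppq = 0.164394, Gamma_pqq = 0.109596, Gamma_qpp = 0.039190, Gamma_qpq = -0.008398, Gamma_qqq = -0.005599
  tau = 0.875000: gamma = (-0.187500, -0.541667), gamma' = (-0.500000, -0.333333); Gamma_ppp = -0.674829, Gamma_ppq = 0.062155, Gamma_pqq = 0.159828, Gamma_qpp = 0.043795, Gamma_qpq = -0.004034, Gamma_qqq = -0.010373
  tau = 1.000000: gamma = (-0.250000, -0.583333), gamma' = (-0.500000, -0.333333); Gamma_ppp = -0.587052, Gamma_ppq = -0.034532, Gamma_pqq = 0.207195, Gamma_qpp = 0.042556, Gamma_qpq = 0.002503, Gamma_qqq = -0.015020
step 0: V^p = 1.0000, V^q = -0.5000
step 1: k1 = (-0.550493, -0.140220), k2 = (-0.512733, -0.084099), k3 = (-0.512368, -0.084039), k4 = (-0.466732, -0.043931); V <- V + (h/6)(k1 + 2k2 + 2k3 + k4): V^p = 0.8722, V^q = -0.5217
step 2: k1 = (-0.467020, -0.043958), k2 = (-0.418599, -0.016970), k3 = (-0.420024, -0.017028), k4 = (-0.372285, 0.000000); V <- V + (h/6)(k1 + 2k2 + 2k3 + k4): V^p = 0.7673, V^q = -0.5263
step 3: k1 = (-0.372416, 0.000000), k2 = (-0.327380, 0.009797), k3 = (-0.329110, 0.009849), k4 = (-0.287439, 0.014683); V <- V + (h/6)(k1 + 2k2 + 2k3 + k4): V^p = 0.6851, V^q = -0.5241
step 4: k1 = (-0.287489, 0.014686), k2 = (-0.249653, 0.016202), k3 = (-0.251135, 0.016298), k4 = (-0.216776, 0.015714); V <- V + (h/6)(k1 + 2k2 + 2k3 + k4): V^p = 0.6224, V^q = -0.5201

Answer: V^p = 0.6224, V^q = -0.5201


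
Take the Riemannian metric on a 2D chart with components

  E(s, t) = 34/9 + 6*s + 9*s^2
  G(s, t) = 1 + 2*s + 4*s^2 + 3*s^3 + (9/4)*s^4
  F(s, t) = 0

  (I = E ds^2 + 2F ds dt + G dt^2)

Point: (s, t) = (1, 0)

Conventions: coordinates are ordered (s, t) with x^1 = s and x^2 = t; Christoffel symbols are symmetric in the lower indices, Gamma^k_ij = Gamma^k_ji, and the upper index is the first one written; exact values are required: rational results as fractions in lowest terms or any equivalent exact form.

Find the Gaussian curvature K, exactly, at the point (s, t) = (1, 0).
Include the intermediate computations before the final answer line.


E = 169/9, F = 0, G = 49/4, EG - F^2 = 8281/36 at the point
E_s = 24, E_t = 0, F_s = 0, F_t = 0, G_s = 28, G_t = 0
E_tt = 0, F_st = 0, G_ss = 53
Apply the Brioschi formula K = (det M1 - det M2)/(EG - F^2)^2 over the derivative matrices of E, F, G.
M1 = [[-E_tt/2 + F_st - G_ss/2, E_s/2, F_s - E_t/2], [F_t - G_s/2, E, F], [G_t/2, F, G]] = [[-53/2, 12, 0], [-14, 169/9, 0], [0, 0, 49/4]]; det M1 = -290717/72
M2 = [[0, E_t/2, G_s/2], [E_t/2, E, F], [G_s/2, F, G]] = [[0, 0, 14], [0, 169/9, 0], [14, 0, 49/4]]; det M2 = -33124/9
det M1 - det M2 = -8575/24; K = -8575/24 / (8281/36)^2 = -1350/199927

Answer: K = -1350/199927


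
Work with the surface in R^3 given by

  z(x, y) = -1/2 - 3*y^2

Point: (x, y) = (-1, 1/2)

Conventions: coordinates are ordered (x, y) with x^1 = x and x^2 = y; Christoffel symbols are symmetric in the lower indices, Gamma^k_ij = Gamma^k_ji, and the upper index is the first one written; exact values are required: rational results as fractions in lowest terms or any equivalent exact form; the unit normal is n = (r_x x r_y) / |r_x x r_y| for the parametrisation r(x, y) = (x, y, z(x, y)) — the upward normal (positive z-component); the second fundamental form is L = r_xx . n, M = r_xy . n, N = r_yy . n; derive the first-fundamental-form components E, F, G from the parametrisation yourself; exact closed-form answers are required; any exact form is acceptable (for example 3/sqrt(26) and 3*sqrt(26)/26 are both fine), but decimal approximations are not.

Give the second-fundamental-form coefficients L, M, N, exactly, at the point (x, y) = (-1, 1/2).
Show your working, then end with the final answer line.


z_x = 0, z_y = -3, z_xx = 0, z_xy = 0, z_yy = -6
E = 1, F = 0, G = 10; answer radicand W^2 = 10
unnormalised second-form numerators: l = 0, m = 0, n = -6; L = l/sqrt(10), and similarly M = m/sqrt(W^2), N = n/sqrt(W^2)

Answer: L = 0, M = 0, N = -3*sqrt(10)/5


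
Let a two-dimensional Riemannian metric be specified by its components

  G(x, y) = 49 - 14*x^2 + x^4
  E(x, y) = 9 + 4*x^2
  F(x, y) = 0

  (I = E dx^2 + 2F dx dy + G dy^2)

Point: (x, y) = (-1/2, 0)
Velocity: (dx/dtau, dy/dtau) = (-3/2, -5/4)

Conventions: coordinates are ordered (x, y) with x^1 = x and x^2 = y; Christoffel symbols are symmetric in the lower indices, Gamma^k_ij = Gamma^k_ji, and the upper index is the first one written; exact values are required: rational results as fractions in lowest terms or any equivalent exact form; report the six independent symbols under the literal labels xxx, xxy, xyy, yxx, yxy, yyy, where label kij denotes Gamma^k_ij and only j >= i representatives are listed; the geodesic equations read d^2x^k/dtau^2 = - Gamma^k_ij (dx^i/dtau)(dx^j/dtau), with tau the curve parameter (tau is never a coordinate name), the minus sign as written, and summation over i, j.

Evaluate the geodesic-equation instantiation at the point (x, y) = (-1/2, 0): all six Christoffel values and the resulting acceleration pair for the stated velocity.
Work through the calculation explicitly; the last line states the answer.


E = 10, F = 0, G = 729/16 at the point
E_x = -4, E_y = 0, F_x = 0, F_y = 0, G_x = 27/2, G_y = 0
EG - F^2 = 3645/8;  g^inv = (8/3645) * [[729/16, 0], [0, 10]]
first-kind symbols [ij,l] = (1/2)(d_i g_jl + d_j g_il - d_l g_ij): [xx,x] = E_x/2 = -2, [xx,y] = F_x - E_y/2 = 0, [xy,x] = E_y/2 = 0, [xy,y] = G_x/2 = 27/4, [yy,x] = F_y - G_x/2 = -27/4, [yy,y] = G_y/2 = 0
Gamma^x_ij = (G*[ij,x] - F*[ij,y])/(EG - F^2), Gamma^y_ij = (E*[ij,y] - F*[ij,x])/(EG - F^2)
Gamma_xxx = -1/5, Gamma_xxy = 0, Gamma_xyy = -27/40, Gamma_yxx = 0, Gamma_yxy = 4/27, Gamma_yyy = 0
d^2x/dtau^2 = -(Gamma_xxx*(-3/2)^2 + 2*Gamma_xxy*(-3/2)*(-5/4) + Gamma_xyy*(-5/4)^2) = 963/640
d^2y/dtau^2 = -(Gamma_yxx*(-3/2)^2 + 2*Gamma_yxy*(-3/2)*(-5/4) + Gamma_yyy*(-5/4)^2) = -5/9

Answer: Gamma_xxx = -1/5, Gamma_xxy = 0, Gamma_xyy = -27/40, Gamma_yxx = 0, Gamma_yxy = 4/27, Gamma_yyy = 0; accelerations (d^2x/dtau^2, d^2y/dtau^2) = (963/640, -5/9)


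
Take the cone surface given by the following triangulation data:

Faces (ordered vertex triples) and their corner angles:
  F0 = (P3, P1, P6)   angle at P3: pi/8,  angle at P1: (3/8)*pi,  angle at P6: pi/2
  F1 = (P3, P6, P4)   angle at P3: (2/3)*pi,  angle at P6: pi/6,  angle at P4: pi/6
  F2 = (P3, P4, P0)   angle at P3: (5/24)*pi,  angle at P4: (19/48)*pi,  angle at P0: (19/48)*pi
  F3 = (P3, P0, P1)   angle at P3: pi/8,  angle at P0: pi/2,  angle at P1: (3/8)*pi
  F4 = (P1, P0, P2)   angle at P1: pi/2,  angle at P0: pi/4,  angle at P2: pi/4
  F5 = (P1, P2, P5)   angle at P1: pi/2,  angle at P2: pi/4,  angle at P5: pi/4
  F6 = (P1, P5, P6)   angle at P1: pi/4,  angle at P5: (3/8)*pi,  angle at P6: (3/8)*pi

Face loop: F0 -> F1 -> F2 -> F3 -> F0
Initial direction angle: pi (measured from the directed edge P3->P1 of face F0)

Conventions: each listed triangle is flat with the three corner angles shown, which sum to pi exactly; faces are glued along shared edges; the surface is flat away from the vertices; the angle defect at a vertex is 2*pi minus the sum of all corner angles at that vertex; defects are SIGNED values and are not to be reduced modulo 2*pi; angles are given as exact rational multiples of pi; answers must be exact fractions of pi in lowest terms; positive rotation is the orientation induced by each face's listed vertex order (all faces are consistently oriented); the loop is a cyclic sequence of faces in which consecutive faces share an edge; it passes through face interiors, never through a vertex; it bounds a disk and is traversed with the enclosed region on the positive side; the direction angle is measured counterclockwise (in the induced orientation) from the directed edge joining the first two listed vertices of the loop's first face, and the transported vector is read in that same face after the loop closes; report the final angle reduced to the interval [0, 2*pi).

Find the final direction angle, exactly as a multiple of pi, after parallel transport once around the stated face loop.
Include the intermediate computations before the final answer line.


enclosed vertex P3: corner angles sum to (9/8)*pi, defect = 2*pi - (9/8)*pi = (7/8)*pi
holonomy = initial angle + sum of enclosed defects (mod 2*pi), positive in the induced orientation
final angle = pi + (7/8)*pi = (15/8)*pi (mod 2*pi)

Answer: final direction angle = (15/8)*pi


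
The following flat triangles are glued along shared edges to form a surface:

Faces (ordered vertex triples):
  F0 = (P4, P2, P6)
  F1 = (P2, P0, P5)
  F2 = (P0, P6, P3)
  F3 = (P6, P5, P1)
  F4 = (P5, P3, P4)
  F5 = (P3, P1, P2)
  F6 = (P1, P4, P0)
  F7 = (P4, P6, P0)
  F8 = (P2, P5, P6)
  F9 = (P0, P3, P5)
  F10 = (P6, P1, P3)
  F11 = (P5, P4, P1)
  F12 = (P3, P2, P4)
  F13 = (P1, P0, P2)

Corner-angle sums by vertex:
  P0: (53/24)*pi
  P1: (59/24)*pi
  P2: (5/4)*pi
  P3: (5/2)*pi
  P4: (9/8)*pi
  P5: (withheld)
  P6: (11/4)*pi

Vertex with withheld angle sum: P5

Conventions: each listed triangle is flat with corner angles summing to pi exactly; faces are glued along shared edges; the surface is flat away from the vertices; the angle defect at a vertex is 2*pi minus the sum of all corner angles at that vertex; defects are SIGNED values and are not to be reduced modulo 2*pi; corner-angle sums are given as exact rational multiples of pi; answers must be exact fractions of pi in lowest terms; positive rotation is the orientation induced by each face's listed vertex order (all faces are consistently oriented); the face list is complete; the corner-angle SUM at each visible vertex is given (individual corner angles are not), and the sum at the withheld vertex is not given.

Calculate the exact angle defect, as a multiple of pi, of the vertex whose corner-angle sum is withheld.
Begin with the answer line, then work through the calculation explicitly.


Answer: defect(P5) = (7/24)*pi

V = 7, E = 21, F = 14; chi = V - E + F = 0
Gauss-Bonnet: total defect = 2*pi*chi = 0; visible defects sum to (-7/24)*pi


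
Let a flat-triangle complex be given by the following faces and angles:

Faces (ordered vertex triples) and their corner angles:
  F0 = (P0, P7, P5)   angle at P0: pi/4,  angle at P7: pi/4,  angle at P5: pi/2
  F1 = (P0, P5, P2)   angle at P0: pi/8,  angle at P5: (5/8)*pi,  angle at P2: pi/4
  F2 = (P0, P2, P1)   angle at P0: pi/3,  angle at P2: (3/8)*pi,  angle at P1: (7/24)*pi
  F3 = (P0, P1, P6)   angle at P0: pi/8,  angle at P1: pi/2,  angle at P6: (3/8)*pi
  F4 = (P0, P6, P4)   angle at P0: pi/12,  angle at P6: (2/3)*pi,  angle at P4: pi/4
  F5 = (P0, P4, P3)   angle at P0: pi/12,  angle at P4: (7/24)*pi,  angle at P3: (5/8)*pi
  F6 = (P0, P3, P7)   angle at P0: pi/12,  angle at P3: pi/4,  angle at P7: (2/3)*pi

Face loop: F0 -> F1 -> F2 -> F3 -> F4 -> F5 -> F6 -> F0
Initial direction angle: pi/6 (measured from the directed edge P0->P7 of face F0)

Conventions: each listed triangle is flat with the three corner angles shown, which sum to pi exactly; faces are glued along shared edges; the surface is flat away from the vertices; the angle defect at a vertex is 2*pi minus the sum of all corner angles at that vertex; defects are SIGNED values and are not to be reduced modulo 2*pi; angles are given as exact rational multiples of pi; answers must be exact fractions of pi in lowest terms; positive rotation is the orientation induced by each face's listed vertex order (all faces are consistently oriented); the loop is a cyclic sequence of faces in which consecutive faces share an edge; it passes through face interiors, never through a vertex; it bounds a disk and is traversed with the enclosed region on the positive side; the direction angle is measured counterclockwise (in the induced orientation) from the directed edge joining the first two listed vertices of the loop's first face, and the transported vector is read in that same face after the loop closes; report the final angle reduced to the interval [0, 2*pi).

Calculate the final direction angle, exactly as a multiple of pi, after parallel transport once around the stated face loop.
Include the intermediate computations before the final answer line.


enclosed vertex P0: corner angles sum to (13/12)*pi, defect = 2*pi - (13/12)*pi = (11/12)*pi
the rotation equals the total enclosed defect, so the final angle is initial + defects (mod 2*pi)
final angle = pi/6 + (11/12)*pi = (13/12)*pi (mod 2*pi)

Answer: final direction angle = (13/12)*pi


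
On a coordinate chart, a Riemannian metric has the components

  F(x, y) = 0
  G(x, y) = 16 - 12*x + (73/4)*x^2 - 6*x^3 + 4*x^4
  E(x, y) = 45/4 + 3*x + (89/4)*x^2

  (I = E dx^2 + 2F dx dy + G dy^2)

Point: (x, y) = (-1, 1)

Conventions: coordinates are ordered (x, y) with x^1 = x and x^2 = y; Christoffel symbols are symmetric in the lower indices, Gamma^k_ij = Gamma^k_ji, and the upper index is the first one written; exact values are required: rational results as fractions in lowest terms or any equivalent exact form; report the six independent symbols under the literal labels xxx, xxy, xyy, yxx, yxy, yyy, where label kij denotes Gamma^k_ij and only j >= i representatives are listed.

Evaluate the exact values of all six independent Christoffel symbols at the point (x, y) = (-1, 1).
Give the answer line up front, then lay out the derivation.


Answer: Gamma_xxx = -83/122, Gamma_xxy = 0, Gamma_xyy = 165/122, Gamma_yxx = 0, Gamma_yxy = -11/15, Gamma_yyy = 0

E = 61/2, F = 0, G = 225/4 at the point
E_x = -83/2, E_y = 0, F_x = 0, F_y = 0, G_x = -165/2, G_y = 0
EG - F^2 = 13725/8;  g^inv = (8/13725) * [[225/4, 0], [0, 61/2]]
first-kind symbols [ij,l] = (1/2)(d_i g_jl + d_j g_il - d_l g_ij): [xx,x] = E_x/2 = -83/4, [xx,y] = F_x - E_y/2 = 0, [xy,x] = E_y/2 = 0, [xy,y] = G_x/2 = -165/4, [yy,x] = F_y - G_x/2 = 165/4, [yy,y] = G_y/2 = 0
Gamma^x_ij = (G*[ij,x] - F*[ij,y])/(EG - F^2), Gamma^y_ij = (E*[ij,y] - F*[ij,x])/(EG - F^2)


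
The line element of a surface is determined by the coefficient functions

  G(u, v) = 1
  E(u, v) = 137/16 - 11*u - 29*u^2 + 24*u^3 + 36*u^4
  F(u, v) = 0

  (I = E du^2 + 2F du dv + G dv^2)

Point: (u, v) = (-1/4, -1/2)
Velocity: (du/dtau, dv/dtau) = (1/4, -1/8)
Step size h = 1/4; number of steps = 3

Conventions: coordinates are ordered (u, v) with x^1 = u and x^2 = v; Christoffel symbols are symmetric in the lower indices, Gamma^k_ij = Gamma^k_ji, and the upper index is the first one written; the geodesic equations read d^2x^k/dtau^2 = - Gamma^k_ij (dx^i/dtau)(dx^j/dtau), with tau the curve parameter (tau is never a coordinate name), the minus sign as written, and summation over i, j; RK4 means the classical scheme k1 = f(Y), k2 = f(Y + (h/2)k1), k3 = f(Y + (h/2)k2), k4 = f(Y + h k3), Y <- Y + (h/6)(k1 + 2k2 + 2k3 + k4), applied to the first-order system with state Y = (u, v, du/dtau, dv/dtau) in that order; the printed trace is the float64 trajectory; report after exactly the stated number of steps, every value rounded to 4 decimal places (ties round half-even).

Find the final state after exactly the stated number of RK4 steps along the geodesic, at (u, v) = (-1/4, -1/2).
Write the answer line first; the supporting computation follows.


Answer: u = -0.0639, v = -0.5938, du/dtau = 0.2517, dv/dtau = -0.1250

f(Y) = (du/dtau, dv/dtau, -Gamma^u_ij Y'^i Y'^j, -Gamma^v_ij Y'^i Y'^j) with the Gammas evaluated at the stage position; h = 0.250000; intermediate values shown to 6 dp
step 0: u = -0.2500, v = -0.5000, du/dtau = 0.2500, dv/dtau = -0.1250
step 1:
  k1: at (u, v) = (-0.250000, -0.500000), (du/dtau, dv/dtau) = (0.250000, -0.125000); Gamma_uuu = 0.310287, Gamma_uuv = 0.000000, Gamma_uvv = 0.000000, Gamma_vuu = 0.000000, Gamma_vuv = 0.000000, Gamma_vvv = 0.000000; k1 = (0.250000, -0.125000, -0.019393, 0.000000)
  k2: at (u, v) = (-0.218750, -0.515625), (du/dtau, dv/dtau) = (0.247576, -0.125000); Gamma_uuu = 0.192594, Gamma_uuv = 0.000000, Gamma_uvv = 0.000000, Gamma_vuu = 0.000000, Gamma_vuv = 0.000000, Gamma_vvv = 0.000000; k2 = (0.247576, -0.125000, -0.011805, 0.000000)
  k3: at (u, v) = (-0.219053, -0.515625), (du/dtau, dv/dtau) = (0.248524, -0.125000); Gamma_uuu = 0.193724, Gamma_uuv = 0.000000, Gamma_uvv = 0.000000, Gamma_vuu = 0.000000, Gamma_vuv = 0.000000, Gamma_vvv = 0.000000; k3 = (0.248524, -0.125000, -0.011965, 0.000000)
  k4: at (u, v) = (-0.187869, -0.531250), (du/dtau, dv/dtau) = (0.247009, -0.125000); Gamma_uuu = 0.078113, Gamma_uuv = 0.000000, Gamma_uvv = 0.000000, Gamma_vuu = 0.000000, Gamma_vuv = 0.000000, Gamma_vvv = 0.000000; k4 = (0.247009, -0.125000, -0.004766, 0.000000)
  Y <- Y + (h/6)(k1 + 2k2 + 2k3 + k4): u = -0.1879, v = -0.5312, du/dtau = 0.2470, dv/dtau = -0.1250
step 2:
  k1: at (u, v) = (-0.187950, -0.531250), (du/dtau, dv/dtau) = (0.247013, -0.125000); Gamma_uuu = 0.078411, Gamma_uuv = 0.000000, Gamma_uvv = 0.000000, Gamma_vuu = 0.000000, Gamma_vuv = 0.000000, Gamma_vvv = 0.000000; k1 = (0.247013, -0.125000, -0.004784, 0.000000)
  k2: at (u, v) = (-0.157073, -0.546875), (du/dtau, dv/dtau) = (0.246415, -0.125000); Gamma_uuu = -0.035324, Gamma_uuv = 0.000000, Gamma_uvv = 0.000000, Gamma_vuu = 0.000000, Gamma_vuv = 0.000000, Gamma_vvv = 0.000000; k2 = (0.246415, -0.125000, 0.002145, 0.000000)
  k3: at (u, v) = (-0.157148, -0.546875), (du/dtau, dv/dtau) = (0.247281, -0.125000); Gamma_uuu = -0.035049, Gamma_uuv = 0.000000, Gamma_uvv = 0.000000, Gamma_vuu = 0.000000, Gamma_vuv = 0.000000, Gamma_vvv = 0.000000; k3 = (0.247281, -0.125000, 0.002143, 0.000000)
  k4: at (u, v) = (-0.126129, -0.562500), (du/dtau, dv/dtau) = (0.247548, -0.125000); Gamma_uuu = -0.149638, Gamma_uuv = 0.000000, Gamma_uvv = 0.000000, Gamma_vuu = 0.000000, Gamma_vuv = 0.000000, Gamma_vvv = 0.000000; k4 = (0.247548, -0.125000, 0.009170, 0.000000)
  Y <- Y + (h/6)(k1 + 2k2 + 2k3 + k4): u = -0.1262, v = -0.5625, du/dtau = 0.2476, dv/dtau = -0.1250
step 3:
  k1: at (u, v) = (-0.126202, -0.562500), (du/dtau, dv/dtau) = (0.247553, -0.125000); Gamma_uuu = -0.149370, Gamma_uuv = 0.000000, Gamma_uvv = 0.000000, Gamma_vuu = 0.000000, Gamma_vuv = 0.000000, Gamma_vvv = 0.000000; k1 = (0.247553, -0.125000, 0.009154, 0.000000)
  k2: at (u, v) = (-0.095258, -0.578125), (du/dtau, dv/dtau) = (0.248697, -0.125000); Gamma_uuu = -0.265087, Gamma_uuv = 0.000000, Gamma_uvv = 0.000000, Gamma_vuu = 0.000000, Gamma_vuv = 0.000000, Gamma_vvv = 0.000000; k2 = (0.248697, -0.125000, 0.016396, 0.000000)
  k3: at (u, v) = (-0.095115, -0.578125), (du/dtau, dv/dtau) = (0.249602, -0.125000); Gamma_uuu = -0.265626, Gamma_uuv = 0.000000, Gamma_uvv = 0.000000, Gamma_vuu = 0.000000, Gamma_vuv = 0.000000, Gamma_vvv = 0.000000; k3 = (0.249602, -0.125000, 0.016549, 0.000000)
  k4: at (u, v) = (-0.063801, -0.593750), (du/dtau, dv/dtau) = (0.251690, -0.125000); Gamma_uuu = -0.385304, Gamma_uuv = 0.000000, Gamma_uvv = 0.000000, Gamma_vuu = 0.000000, Gamma_vuv = 0.000000, Gamma_vvv = 0.000000; k4 = (0.251690, -0.125000, 0.024408, 0.000000)
  Y <- Y + (h/6)(k1 + 2k2 + 2k3 + k4): u = -0.0639, v = -0.5938, du/dtau = 0.2517, dv/dtau = -0.1250
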